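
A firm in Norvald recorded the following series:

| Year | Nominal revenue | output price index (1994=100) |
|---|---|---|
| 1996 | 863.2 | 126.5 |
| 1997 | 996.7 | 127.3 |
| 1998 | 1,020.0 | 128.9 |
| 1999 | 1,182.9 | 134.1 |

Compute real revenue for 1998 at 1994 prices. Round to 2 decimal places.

791.31

Real revenue 1998 = 1020.0 / 1.289 = 791.31.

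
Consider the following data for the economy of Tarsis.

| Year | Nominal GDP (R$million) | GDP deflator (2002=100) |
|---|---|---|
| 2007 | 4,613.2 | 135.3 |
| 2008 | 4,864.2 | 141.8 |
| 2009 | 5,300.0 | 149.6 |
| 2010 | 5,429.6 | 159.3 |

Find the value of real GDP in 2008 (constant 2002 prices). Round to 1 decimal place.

Real GDP 2008 = 4864.2 / 1.418 = 3430.32.

R$3,430.3 million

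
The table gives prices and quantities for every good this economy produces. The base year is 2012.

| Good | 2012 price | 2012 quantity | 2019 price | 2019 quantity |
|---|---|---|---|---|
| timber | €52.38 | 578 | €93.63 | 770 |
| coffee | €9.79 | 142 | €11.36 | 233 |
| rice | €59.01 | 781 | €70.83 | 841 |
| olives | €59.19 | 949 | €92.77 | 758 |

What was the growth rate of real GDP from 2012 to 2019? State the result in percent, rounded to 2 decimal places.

2.38%

Real GDP 2012 = Nominal GDP 2012 = 52.38·578 + 9.79·142 + 59.01·781 + 59.19·949 = 133923.94.
Real GDP 2019 (at 2012 prices) = 52.38·770 + 9.79·233 + 59.01·841 + 59.19·758 = 137107.10.
Real growth = 137107.10/133923.94 − 1 = 0.0238.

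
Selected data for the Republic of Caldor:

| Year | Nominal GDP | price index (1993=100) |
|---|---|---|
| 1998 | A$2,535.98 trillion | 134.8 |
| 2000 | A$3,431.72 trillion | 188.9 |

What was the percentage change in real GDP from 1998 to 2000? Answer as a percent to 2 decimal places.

Deflate each year: 1998 → 2535.98/1.348 = 1881.29; 2000 → 3431.72/1.889 = 1816.69.
So real GDP changed by 1816.69/1881.29 − 1 = -0.0343, i.e. -3.43%.

-3.43%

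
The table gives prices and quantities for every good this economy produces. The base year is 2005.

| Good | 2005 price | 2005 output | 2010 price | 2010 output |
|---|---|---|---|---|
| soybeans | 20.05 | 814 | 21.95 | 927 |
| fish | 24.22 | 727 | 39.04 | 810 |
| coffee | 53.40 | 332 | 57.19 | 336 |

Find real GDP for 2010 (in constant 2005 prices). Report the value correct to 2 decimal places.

Real GDP 2010 = Σ (p_2005 × q_2010) = 20.05·927 + 24.22·810 + 53.40·336 = 56146.95.

56146.95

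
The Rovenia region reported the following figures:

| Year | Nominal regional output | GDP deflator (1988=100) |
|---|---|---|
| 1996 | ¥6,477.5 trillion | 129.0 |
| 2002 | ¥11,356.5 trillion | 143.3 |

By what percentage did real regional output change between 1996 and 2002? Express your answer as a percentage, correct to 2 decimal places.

57.83%

Deflate each year: 1996 → 6477.5/1.290 = 5021.32; 2002 → 11356.5/1.433 = 7924.98.
So real regional output changed by 7924.98/5021.32 − 1 = 0.5783, i.e. 57.83%.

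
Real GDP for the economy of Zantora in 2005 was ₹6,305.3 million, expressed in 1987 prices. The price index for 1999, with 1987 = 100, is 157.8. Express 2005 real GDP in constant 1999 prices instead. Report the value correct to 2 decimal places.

₹9,949.76 million

Real GDP in 1999 prices = Real GDP in 1987 prices × (P_1999/P_1987) = 6305.3 × 1.578 = 9949.76.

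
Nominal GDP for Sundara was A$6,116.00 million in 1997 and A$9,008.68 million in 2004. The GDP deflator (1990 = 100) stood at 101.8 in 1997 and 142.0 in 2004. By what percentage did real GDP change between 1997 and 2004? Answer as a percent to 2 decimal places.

5.60%

Real GDP 1997 = 6116.00 / 1.018 = 6007.86.
Real GDP 2004 = 9008.68 / 1.420 = 6344.14.
Real growth = 6344.14 / 6007.86 − 1 = 0.0560.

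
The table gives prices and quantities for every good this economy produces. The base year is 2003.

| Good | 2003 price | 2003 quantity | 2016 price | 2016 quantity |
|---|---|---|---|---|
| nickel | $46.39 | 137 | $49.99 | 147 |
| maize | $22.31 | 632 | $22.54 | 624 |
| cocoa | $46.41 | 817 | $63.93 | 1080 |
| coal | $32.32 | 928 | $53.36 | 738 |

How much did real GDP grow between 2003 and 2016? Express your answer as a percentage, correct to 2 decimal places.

Real GDP 2003 = Nominal GDP 2003 = 46.39·137 + 22.31·632 + 46.41·817 + 32.32·928 = 88365.28.
Real GDP 2016 (at 2003 prices) = 46.39·147 + 22.31·624 + 46.41·1080 + 32.32·738 = 94715.73.
Real growth = 94715.73/88365.28 − 1 = 0.0719.

7.19%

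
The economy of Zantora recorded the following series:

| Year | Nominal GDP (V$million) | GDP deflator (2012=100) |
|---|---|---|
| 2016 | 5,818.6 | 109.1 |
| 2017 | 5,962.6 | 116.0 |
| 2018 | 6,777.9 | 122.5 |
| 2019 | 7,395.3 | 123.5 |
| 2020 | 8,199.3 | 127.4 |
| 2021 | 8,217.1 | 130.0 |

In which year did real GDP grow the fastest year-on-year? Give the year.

2019

2017: real = 5962.6/1.160 = 5140.17; growth vs 2016 (5333.27) = -3.62%.
2018: real = 6777.9/1.225 = 5532.98; growth vs 2017 (5140.17) = 7.64%.
2019: real = 7395.3/1.235 = 5988.10; growth vs 2018 (5532.98) = 8.23%.
2020: real = 8199.3/1.274 = 6435.87; growth vs 2019 (5988.10) = 7.48%.
2021: real = 8217.1/1.300 = 6320.85; growth vs 2020 (6435.87) = -1.79%.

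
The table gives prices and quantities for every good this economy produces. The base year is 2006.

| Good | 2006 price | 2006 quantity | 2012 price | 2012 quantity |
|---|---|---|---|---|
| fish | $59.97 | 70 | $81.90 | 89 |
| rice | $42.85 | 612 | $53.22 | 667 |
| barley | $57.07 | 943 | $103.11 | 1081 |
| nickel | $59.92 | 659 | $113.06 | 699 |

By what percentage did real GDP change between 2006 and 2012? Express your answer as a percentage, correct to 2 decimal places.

11.13%

Real GDP 2006 = Nominal GDP 2006 = 59.97·70 + 42.85·612 + 57.07·943 + 59.92·659 = 123726.39.
Real GDP 2012 (at 2006 prices) = 59.97·89 + 42.85·667 + 57.07·1081 + 59.92·699 = 137495.03.
Real growth = 137495.03/123726.39 − 1 = 0.1113.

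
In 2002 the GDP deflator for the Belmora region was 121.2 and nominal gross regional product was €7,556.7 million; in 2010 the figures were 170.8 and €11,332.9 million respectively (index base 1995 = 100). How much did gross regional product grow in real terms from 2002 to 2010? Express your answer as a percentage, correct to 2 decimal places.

Real gross regional product 2002 = 7556.7 / 1.212 = 6234.90.
Real gross regional product 2010 = 11332.9 / 1.708 = 6635.19.
Real growth = 6635.19 / 6234.90 − 1 = 0.0642.

6.42%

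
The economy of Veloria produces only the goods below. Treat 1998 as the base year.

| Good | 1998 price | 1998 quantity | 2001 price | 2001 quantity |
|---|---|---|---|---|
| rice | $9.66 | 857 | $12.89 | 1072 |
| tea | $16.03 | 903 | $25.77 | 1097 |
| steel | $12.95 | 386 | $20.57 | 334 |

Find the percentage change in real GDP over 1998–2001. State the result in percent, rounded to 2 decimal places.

Real GDP 1998 = Nominal GDP 1998 = 9.66·857 + 16.03·903 + 12.95·386 = 27752.41.
Real GDP 2001 (at 1998 prices) = 9.66·1072 + 16.03·1097 + 12.95·334 = 32265.73.
Real growth = 32265.73/27752.41 − 1 = 0.1626.

16.26%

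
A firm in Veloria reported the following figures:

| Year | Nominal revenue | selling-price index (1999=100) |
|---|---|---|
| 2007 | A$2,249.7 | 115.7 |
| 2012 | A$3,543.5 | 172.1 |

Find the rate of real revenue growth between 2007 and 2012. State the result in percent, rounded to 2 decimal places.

Real revenue 2007 = 2249.7 / 1.157 = 1944.43.
Real revenue 2012 = 3543.5 / 1.721 = 2058.98.
Real growth = 2058.98 / 1944.43 − 1 = 0.0589.

5.89%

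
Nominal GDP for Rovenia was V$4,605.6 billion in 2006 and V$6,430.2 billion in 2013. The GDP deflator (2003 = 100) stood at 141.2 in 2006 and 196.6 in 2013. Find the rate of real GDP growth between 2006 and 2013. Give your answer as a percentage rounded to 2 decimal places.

0.27%

Deflate each year: 2006 → 4605.6/1.412 = 3261.76; 2013 → 6430.2/1.966 = 3270.70.
So real GDP changed by 3270.70/3261.76 − 1 = 0.0027, i.e. 0.27%.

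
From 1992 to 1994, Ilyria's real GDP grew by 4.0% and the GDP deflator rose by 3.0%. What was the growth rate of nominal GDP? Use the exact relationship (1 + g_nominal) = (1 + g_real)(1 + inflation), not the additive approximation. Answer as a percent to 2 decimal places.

7.12%

(1 + g_nom) = (1 + g_real)(1 + π) = 1.0400 × 1.0300 = 1.07120.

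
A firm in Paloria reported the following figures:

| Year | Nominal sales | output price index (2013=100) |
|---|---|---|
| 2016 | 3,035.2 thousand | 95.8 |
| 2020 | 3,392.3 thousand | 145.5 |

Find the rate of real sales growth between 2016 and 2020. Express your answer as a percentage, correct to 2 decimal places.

-26.41%

Real sales 2016 = 3035.2 / 0.958 = 3168.27.
Real sales 2020 = 3392.3 / 1.455 = 2331.48.
Real growth = 2331.48 / 3168.27 − 1 = -0.2641.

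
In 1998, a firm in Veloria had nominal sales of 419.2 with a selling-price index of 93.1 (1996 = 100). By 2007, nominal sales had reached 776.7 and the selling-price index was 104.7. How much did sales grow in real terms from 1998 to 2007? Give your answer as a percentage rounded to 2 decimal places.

Real sales 1998 = 419.2 / 0.931 = 450.27.
Real sales 2007 = 776.7 / 1.047 = 741.83.
Real growth = 741.83 / 450.27 − 1 = 0.6475.

64.75%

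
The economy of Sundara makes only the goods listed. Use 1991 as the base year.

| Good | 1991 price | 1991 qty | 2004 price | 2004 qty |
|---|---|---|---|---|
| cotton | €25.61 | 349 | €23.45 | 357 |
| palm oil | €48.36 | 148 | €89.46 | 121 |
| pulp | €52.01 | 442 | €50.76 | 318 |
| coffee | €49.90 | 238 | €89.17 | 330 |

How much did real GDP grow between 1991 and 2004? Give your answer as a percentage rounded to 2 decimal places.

Real GDP 1991 = Nominal GDP 1991 = 25.61·349 + 48.36·148 + 52.01·442 + 49.90·238 = 50959.79.
Real GDP 2004 (at 1991 prices) = 25.61·357 + 48.36·121 + 52.01·318 + 49.90·330 = 48000.51.
Real growth = 48000.51/50959.79 − 1 = -0.0581.

-5.81%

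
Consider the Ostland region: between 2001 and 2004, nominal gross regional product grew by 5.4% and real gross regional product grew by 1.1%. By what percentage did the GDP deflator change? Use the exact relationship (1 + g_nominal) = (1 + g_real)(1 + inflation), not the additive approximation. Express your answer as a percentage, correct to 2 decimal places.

(1 + g_nom) = (1 + g_real)(1 + π), so π = 1.0540 / 1.0110 − 1 = 0.04253.

4.25%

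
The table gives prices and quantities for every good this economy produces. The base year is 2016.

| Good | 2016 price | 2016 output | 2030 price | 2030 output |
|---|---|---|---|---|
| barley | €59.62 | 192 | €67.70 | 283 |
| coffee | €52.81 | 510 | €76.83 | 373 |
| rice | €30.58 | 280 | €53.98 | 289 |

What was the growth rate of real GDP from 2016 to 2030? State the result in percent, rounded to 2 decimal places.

-3.27%

Real GDP 2016 = Nominal GDP 2016 = 59.62·192 + 52.81·510 + 30.58·280 = 46942.54.
Real GDP 2030 (at 2016 prices) = 59.62·283 + 52.81·373 + 30.58·289 = 45408.21.
Real growth = 45408.21/46942.54 − 1 = -0.0327.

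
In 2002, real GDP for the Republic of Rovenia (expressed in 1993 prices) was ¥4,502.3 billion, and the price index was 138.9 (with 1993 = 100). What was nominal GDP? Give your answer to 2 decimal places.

Nominal GDP = Real × (price index/100) = 4502.3 × 1.389 = 6253.69.

¥6,253.69 billion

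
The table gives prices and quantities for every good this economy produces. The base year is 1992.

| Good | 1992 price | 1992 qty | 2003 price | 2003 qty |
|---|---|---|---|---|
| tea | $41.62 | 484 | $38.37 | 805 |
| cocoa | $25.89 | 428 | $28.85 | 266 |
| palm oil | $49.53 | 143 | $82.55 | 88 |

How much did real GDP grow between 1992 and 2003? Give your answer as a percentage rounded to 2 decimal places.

16.82%

Real GDP 1992 = Nominal GDP 1992 = 41.62·484 + 25.89·428 + 49.53·143 = 38307.79.
Real GDP 2003 (at 1992 prices) = 41.62·805 + 25.89·266 + 49.53·88 = 44749.48.
Real growth = 44749.48/38307.79 − 1 = 0.1682.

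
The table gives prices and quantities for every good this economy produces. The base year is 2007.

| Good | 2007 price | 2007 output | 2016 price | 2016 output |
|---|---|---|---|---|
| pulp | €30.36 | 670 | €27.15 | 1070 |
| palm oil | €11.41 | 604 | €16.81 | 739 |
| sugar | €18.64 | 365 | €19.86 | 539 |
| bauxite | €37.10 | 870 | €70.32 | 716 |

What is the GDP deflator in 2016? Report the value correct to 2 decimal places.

132.25

Nominal GDP 2016 = 27.15·1070 + 16.81·739 + 19.86·539 + 70.32·716 = 102526.75.
Real GDP 2016 (at 2007 prices) = 30.36·1070 + 11.41·739 + 18.64·539 + 37.10·716 = 77527.75.
Deflator = Nominal/Real × 100 = 102526.75/77527.75 × 100 = 132.245.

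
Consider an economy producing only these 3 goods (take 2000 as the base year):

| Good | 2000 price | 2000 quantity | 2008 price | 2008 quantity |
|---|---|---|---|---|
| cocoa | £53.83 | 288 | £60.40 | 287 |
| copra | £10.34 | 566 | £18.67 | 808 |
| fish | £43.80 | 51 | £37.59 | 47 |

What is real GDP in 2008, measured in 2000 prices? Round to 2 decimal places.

Real GDP 2008 = Σ (p_2000 × q_2008) = 53.83·287 + 10.34·808 + 43.80·47 = 25862.53.

£25862.53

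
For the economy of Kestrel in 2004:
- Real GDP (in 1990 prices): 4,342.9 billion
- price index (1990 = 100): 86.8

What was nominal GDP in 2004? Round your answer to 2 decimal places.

Nominal GDP = Real × (price index/100) = 4342.9 × 0.868 = 3769.64.

3,769.64 billion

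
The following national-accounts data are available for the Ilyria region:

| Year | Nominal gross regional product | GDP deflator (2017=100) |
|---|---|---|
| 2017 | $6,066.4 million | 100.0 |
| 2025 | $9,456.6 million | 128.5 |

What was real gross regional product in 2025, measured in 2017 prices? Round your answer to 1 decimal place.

$7,359.2 million

Real gross regional product = Nominal / (GDP deflator/100) = 9456.6 / 1.285 = 7359.22.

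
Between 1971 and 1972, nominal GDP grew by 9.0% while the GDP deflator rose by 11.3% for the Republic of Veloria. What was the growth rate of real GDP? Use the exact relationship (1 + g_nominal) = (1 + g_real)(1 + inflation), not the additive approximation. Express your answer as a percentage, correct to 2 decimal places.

(1 + g_nom) = (1 + g_real)(1 + π), so g_real = 1.0900 / 1.1130 − 1 = -0.02066.

-2.07%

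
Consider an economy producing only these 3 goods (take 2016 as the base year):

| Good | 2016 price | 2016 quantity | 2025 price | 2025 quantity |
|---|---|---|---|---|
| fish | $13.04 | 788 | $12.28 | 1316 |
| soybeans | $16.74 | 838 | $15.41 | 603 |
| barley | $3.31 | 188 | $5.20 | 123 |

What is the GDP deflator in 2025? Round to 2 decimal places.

94.33

Nominal GDP 2025 = 12.28·1316 + 15.41·603 + 5.20·123 = 26092.31.
Real GDP 2025 (at 2016 prices) = 13.04·1316 + 16.74·603 + 3.31·123 = 27661.99.
Deflator = Nominal/Real × 100 = 26092.31/27661.99 × 100 = 94.325.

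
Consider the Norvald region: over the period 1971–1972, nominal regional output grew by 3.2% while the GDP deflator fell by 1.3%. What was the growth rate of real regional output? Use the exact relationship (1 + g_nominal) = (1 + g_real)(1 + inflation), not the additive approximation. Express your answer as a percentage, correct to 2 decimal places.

(1 + g_nom) = (1 + g_real)(1 + π), so g_real = 1.0320 / 0.9870 − 1 = 0.04559.

4.56%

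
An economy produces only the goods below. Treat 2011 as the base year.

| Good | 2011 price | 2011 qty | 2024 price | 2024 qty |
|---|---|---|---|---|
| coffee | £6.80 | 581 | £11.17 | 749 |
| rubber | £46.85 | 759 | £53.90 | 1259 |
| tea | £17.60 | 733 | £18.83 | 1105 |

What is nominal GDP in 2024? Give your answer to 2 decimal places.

Nominal GDP 2024 = Σ (p_2024 × q_2024) = 11.17·749 + 53.90·1259 + 18.83·1105 = 97033.58.

£97033.58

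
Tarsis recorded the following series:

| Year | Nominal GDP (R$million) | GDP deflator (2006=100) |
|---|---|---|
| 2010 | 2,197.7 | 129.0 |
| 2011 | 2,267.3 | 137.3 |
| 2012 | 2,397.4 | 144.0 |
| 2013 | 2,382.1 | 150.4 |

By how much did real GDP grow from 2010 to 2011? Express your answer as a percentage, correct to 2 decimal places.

Real GDP 2010 = 2197.7/1.290 = 1703.64.
Real GDP 2011 = 2267.3/1.373 = 1651.35.
Change = 1651.35/1703.64 − 1 = -0.0307.

-3.07%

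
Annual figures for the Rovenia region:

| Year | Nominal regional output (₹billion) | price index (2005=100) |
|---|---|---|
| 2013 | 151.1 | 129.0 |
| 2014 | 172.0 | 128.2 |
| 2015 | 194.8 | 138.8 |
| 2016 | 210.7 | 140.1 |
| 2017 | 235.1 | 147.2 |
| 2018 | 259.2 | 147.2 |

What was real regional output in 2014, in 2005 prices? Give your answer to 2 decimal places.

Real regional output 2014 = 172.0 / 1.282 = 134.17.

₹134.17 billion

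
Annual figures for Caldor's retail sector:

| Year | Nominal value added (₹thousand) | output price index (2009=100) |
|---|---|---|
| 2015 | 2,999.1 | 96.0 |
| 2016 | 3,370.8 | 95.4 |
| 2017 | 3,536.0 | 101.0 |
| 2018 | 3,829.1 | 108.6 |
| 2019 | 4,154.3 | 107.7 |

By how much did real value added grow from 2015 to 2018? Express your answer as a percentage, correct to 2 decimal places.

12.86%

Real value added 2015 = 2999.1/0.960 = 3124.06.
Real value added 2018 = 3829.1/1.086 = 3525.87.
Change = 3525.87/3124.06 − 1 = 0.1286.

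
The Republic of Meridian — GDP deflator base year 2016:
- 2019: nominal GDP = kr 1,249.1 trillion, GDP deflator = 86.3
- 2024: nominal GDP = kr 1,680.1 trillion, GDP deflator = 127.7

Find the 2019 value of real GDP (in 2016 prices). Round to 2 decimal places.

Real GDP = Nominal / (GDP deflator/100) = 1249.1 / 0.863 = 1447.39.

kr 1,447.39 trillion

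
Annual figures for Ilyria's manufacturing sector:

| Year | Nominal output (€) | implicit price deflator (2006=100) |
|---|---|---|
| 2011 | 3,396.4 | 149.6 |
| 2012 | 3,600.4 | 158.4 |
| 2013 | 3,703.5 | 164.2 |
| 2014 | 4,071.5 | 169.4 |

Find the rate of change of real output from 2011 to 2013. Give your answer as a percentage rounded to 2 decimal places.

-0.65%

Real output 2011 = 3396.4/1.496 = 2270.32.
Real output 2013 = 3703.5/1.642 = 2255.48.
Change = 2255.48/2270.32 − 1 = -0.0065.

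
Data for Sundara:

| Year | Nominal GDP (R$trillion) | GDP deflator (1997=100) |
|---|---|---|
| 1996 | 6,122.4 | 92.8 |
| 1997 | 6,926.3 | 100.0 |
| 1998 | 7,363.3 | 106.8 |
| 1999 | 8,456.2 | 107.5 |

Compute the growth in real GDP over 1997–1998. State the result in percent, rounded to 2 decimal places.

Real GDP 1997 = 6926.3/1.000 = 6926.30.
Real GDP 1998 = 7363.3/1.068 = 6894.48.
Change = 6894.48/6926.30 − 1 = -0.0046.

-0.46%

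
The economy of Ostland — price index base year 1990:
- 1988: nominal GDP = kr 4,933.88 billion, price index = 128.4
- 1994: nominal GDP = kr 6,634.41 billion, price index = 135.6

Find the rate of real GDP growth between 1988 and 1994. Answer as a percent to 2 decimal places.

27.33%

Deflate each year: 1988 → 4933.88/1.284 = 3842.59; 1994 → 6634.41/1.356 = 4892.63.
So real GDP changed by 4892.63/3842.59 − 1 = 0.2733, i.e. 27.33%.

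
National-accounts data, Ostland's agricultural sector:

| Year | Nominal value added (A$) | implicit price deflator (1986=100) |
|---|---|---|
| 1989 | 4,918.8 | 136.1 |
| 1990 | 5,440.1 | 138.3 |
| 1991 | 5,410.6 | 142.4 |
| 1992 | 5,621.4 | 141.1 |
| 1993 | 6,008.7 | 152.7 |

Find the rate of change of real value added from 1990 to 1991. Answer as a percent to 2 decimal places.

Real value added 1990 = 5440.1/1.383 = 3933.55.
Real value added 1991 = 5410.6/1.424 = 3799.58.
Change = 3799.58/3933.55 − 1 = -0.0341.

-3.41%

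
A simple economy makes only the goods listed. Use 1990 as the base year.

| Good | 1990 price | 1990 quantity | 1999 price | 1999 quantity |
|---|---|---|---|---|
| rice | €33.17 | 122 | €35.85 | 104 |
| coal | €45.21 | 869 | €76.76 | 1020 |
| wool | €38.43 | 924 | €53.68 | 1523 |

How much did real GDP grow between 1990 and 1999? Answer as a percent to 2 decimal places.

Real GDP 1990 = Nominal GDP 1990 = 33.17·122 + 45.21·869 + 38.43·924 = 78843.55.
Real GDP 1999 (at 1990 prices) = 33.17·104 + 45.21·1020 + 38.43·1523 = 108092.77.
Real growth = 108092.77/78843.55 − 1 = 0.3710.

37.10%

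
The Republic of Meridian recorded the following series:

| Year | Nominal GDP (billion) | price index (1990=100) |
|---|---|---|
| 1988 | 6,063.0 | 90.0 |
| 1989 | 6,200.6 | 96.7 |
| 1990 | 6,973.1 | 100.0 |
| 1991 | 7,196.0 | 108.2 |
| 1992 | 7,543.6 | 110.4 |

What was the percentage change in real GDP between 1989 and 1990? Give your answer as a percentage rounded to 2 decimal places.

Real GDP 1989 = 6200.6/0.967 = 6412.20.
Real GDP 1990 = 6973.1/1.000 = 6973.10.
Change = 6973.10/6412.20 − 1 = 0.0875.

8.75%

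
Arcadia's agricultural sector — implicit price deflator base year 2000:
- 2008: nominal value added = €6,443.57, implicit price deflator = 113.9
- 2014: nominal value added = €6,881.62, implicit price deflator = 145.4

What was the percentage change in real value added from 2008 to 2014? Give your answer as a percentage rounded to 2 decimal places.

-16.34%

Deflate each year: 2008 → 6443.57/1.139 = 5657.22; 2014 → 6881.62/1.454 = 4732.89.
So real value added changed by 4732.89/5657.22 − 1 = -0.1634, i.e. -16.34%.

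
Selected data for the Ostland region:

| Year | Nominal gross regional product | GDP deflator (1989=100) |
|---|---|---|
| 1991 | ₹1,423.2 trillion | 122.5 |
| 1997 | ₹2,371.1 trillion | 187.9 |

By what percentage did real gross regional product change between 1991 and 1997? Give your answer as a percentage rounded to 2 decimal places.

8.62%

Deflate each year: 1991 → 1423.2/1.225 = 1161.80; 1997 → 2371.1/1.879 = 1261.89.
So real gross regional product changed by 1261.89/1161.80 − 1 = 0.0862, i.e. 8.62%.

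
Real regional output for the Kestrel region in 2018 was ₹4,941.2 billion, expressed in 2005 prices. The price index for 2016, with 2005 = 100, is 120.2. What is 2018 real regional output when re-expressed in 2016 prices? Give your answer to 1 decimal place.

Real regional output in 2016 prices = Real regional output in 2005 prices × (P_2016/P_2005) = 4941.2 × 1.202 = 5939.32.

₹5,939.3 billion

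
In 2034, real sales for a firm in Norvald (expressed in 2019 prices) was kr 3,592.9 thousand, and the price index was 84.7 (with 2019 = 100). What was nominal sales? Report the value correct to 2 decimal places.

kr 3,043.19 thousand

Nominal sales = Real × (price index/100) = 3592.9 × 0.847 = 3043.19.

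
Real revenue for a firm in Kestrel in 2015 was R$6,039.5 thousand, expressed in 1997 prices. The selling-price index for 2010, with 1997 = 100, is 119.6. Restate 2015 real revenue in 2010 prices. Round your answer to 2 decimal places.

Real revenue in 2010 prices = Real revenue in 1997 prices × (P_2010/P_1997) = 6039.5 × 1.196 = 7223.24.

R$7,223.24 thousand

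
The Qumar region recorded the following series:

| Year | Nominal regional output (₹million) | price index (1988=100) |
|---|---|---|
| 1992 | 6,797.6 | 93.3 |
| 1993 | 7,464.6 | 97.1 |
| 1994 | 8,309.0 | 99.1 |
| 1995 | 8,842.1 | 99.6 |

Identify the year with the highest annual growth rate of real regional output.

1993: real = 7464.6/0.971 = 7687.54; growth vs 1992 (7285.74) = 5.51%.
1994: real = 8309.0/0.991 = 8384.46; growth vs 1993 (7687.54) = 9.07%.
1995: real = 8842.1/0.996 = 8877.61; growth vs 1994 (8384.46) = 5.88%.

1994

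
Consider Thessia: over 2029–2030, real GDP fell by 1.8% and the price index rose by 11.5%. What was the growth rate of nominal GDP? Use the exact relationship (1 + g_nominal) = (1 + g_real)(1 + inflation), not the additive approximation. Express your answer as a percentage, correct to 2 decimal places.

(1 + g_nom) = (1 + g_real)(1 + π) = 0.9820 × 1.1150 = 1.09493.

9.49%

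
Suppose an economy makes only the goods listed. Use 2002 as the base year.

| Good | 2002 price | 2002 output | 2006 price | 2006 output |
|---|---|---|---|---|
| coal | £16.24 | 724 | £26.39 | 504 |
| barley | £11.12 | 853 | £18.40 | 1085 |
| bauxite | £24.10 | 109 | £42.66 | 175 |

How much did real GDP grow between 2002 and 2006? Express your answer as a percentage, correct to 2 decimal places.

Real GDP 2002 = Nominal GDP 2002 = 16.24·724 + 11.12·853 + 24.10·109 = 23870.02.
Real GDP 2006 (at 2002 prices) = 16.24·504 + 11.12·1085 + 24.10·175 = 24467.66.
Real growth = 24467.66/23870.02 − 1 = 0.0250.

2.50%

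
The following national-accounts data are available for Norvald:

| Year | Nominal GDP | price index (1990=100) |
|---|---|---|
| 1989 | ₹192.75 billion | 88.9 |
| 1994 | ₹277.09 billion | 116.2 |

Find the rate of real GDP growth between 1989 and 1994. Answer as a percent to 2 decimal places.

9.98%

Real GDP 1989 = 192.75 / 0.889 = 216.82.
Real GDP 1994 = 277.09 / 1.162 = 238.46.
Real growth = 238.46 / 216.82 − 1 = 0.0998.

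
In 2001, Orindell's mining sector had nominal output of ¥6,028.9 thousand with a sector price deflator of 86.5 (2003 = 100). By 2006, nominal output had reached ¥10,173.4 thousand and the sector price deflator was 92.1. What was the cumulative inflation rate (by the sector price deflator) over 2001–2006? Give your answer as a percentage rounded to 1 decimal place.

Price-level change = 92.1 / 86.5 − 1 = 0.0647.

6.5%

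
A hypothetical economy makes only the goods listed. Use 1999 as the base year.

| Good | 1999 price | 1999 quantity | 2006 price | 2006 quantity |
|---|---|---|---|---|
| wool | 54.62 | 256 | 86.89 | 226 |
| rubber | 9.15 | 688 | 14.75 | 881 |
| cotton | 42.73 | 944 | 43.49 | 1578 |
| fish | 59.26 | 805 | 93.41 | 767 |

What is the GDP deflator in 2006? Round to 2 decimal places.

129.72

Nominal GDP 2006 = 86.89·226 + 14.75·881 + 43.49·1578 + 93.41·767 = 172904.58.
Real GDP 2006 (at 1999 prices) = 54.62·226 + 9.15·881 + 42.73·1578 + 59.26·767 = 133285.63.
Deflator = Nominal/Real × 100 = 172904.58/133285.63 × 100 = 129.725.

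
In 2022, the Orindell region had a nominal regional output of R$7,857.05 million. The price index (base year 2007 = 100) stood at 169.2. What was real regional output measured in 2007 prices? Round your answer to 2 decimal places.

R$4,643.65 million

Real regional output = Nominal / (price index/100) = 7857.05 / 1.692 = 4643.65.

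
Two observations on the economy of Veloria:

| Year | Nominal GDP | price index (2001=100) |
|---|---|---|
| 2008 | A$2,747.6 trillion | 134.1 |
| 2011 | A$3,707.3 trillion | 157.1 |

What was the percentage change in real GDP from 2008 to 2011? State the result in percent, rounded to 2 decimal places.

15.17%

Deflate each year: 2008 → 2747.6/1.341 = 2048.92; 2011 → 3707.3/1.571 = 2359.83.
So real GDP changed by 2359.83/2048.92 − 1 = 0.1517, i.e. 15.17%.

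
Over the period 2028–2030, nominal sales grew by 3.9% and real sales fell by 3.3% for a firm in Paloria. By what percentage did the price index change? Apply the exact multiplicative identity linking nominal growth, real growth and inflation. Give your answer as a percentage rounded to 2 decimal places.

7.45%

(1 + g_nom) = (1 + g_real)(1 + π), so π = 1.0390 / 0.9670 − 1 = 0.07446.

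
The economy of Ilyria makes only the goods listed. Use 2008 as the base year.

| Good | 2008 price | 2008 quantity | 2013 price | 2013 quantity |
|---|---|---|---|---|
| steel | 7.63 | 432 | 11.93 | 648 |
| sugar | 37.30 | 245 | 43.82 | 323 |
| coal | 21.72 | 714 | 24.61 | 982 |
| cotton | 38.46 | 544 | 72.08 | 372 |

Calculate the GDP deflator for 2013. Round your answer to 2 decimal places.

138.45

Nominal GDP 2013 = 11.93·648 + 43.82·323 + 24.61·982 + 72.08·372 = 72865.28.
Real GDP 2013 (at 2008 prices) = 7.63·648 + 37.30·323 + 21.72·982 + 38.46·372 = 52628.30.
Deflator = Nominal/Real × 100 = 72865.28/52628.30 × 100 = 138.453.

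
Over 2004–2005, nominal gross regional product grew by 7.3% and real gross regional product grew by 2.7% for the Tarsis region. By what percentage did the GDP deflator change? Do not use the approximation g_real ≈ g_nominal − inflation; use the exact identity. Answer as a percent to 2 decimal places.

4.48%

(1 + g_nom) = (1 + g_real)(1 + π), so π = 1.0730 / 1.0270 − 1 = 0.04479.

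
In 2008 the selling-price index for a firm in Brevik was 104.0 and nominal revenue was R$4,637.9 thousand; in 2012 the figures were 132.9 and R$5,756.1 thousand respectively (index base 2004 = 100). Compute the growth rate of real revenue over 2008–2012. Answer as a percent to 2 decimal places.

Deflate each year: 2008 → 4637.9/1.040 = 4459.52; 2012 → 5756.1/1.329 = 4331.15.
So real revenue changed by 4331.15/4459.52 − 1 = -0.0288, i.e. -2.88%.

-2.88%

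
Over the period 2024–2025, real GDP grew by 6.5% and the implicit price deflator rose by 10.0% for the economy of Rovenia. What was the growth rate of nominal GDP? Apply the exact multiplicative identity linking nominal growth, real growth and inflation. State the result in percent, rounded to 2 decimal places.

17.15%

(1 + g_nom) = (1 + g_real)(1 + π) = 1.0650 × 1.1000 = 1.17150.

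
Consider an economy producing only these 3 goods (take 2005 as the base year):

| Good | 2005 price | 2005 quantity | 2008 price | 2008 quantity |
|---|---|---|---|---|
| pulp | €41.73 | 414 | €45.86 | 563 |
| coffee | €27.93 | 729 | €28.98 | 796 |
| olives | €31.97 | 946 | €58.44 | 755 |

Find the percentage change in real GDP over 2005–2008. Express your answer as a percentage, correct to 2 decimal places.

Real GDP 2005 = Nominal GDP 2005 = 41.73·414 + 27.93·729 + 31.97·946 = 67880.81.
Real GDP 2008 (at 2005 prices) = 41.73·563 + 27.93·796 + 31.97·755 = 69863.62.
Real growth = 69863.62/67880.81 − 1 = 0.0292.

2.92%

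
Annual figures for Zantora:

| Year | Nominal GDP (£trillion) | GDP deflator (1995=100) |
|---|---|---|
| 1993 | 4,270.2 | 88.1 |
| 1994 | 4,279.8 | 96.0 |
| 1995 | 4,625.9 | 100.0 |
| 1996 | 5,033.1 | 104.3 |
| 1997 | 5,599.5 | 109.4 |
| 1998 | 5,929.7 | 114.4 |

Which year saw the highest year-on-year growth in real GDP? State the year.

1994: real = 4279.8/0.960 = 4458.13; growth vs 1993 (4846.99) = -8.02%.
1995: real = 4625.9/1.000 = 4625.90; growth vs 1994 (4458.13) = 3.76%.
1996: real = 5033.1/1.043 = 4825.60; growth vs 1995 (4625.90) = 4.32%.
1997: real = 5599.5/1.094 = 5118.37; growth vs 1996 (4825.60) = 6.07%.
1998: real = 5929.7/1.144 = 5183.30; growth vs 1997 (5118.37) = 1.27%.

1997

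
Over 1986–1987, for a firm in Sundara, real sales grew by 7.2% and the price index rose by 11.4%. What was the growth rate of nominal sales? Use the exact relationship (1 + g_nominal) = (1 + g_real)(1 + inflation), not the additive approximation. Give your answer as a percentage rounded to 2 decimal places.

(1 + g_nom) = (1 + g_real)(1 + π) = 1.0720 × 1.1140 = 1.19421.

19.42%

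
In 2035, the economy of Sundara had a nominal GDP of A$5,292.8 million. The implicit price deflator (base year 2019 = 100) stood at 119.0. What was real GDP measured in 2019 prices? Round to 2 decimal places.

A$4,447.73 million

Real GDP = Nominal / (implicit price deflator/100) = 5292.8 / 1.190 = 4447.73.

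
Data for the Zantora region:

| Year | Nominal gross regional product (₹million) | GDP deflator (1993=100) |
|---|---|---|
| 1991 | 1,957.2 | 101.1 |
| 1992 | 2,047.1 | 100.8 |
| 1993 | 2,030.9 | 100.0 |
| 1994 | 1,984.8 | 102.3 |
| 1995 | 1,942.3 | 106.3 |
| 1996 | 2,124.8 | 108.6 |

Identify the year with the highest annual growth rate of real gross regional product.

1992: real = 2047.1/1.008 = 2030.85; growth vs 1991 (1935.91) = 4.90%.
1993: real = 2030.9/1.000 = 2030.90; growth vs 1992 (2030.85) = 0.00%.
1994: real = 1984.8/1.023 = 1940.18; growth vs 1993 (2030.90) = -4.47%.
1995: real = 1942.3/1.063 = 1827.19; growth vs 1994 (1940.18) = -5.82%.
1996: real = 2124.8/1.086 = 1956.54; growth vs 1995 (1827.19) = 7.08%.

1996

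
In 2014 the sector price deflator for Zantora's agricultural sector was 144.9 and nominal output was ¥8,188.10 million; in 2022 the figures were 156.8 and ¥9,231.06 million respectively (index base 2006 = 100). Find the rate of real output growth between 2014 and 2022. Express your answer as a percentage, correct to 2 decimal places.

4.18%

Deflate each year: 2014 → 8188.10/1.449 = 5650.86; 2022 → 9231.06/1.568 = 5887.16.
So real output changed by 5887.16/5650.86 − 1 = 0.0418, i.e. 4.18%.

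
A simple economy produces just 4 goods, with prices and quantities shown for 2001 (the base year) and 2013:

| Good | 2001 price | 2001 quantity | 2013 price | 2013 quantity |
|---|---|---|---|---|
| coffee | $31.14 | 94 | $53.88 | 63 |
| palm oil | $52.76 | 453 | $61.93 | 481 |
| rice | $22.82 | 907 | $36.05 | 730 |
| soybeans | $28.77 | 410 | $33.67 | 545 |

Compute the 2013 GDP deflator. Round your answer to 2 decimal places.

130.45

Nominal GDP 2013 = 53.88·63 + 61.93·481 + 36.05·730 + 33.67·545 = 77849.42.
Real GDP 2013 (at 2001 prices) = 31.14·63 + 52.76·481 + 22.82·730 + 28.77·545 = 59677.63.
Deflator = Nominal/Real × 100 = 77849.42/59677.63 × 100 = 130.450.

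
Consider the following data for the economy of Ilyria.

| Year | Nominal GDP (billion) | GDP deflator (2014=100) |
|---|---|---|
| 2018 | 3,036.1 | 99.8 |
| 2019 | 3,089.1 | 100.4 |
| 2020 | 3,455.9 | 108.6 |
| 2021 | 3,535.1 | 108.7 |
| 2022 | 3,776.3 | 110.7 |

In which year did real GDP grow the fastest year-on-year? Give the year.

2019: real = 3089.1/1.004 = 3076.79; growth vs 2018 (3042.18) = 1.14%.
2020: real = 3455.9/1.086 = 3182.23; growth vs 2019 (3076.79) = 3.43%.
2021: real = 3535.1/1.087 = 3252.16; growth vs 2020 (3182.23) = 2.20%.
2022: real = 3776.3/1.107 = 3411.29; growth vs 2021 (3252.16) = 4.89%.

2022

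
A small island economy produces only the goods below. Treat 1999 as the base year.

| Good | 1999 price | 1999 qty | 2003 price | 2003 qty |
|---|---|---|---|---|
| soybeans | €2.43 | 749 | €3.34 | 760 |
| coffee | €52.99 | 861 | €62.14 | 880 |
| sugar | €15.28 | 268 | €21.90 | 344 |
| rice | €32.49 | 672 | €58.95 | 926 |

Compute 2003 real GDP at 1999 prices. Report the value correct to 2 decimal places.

€83820.06

Real GDP 2003 = Σ (p_1999 × q_2003) = 2.43·760 + 52.99·880 + 15.28·344 + 32.49·926 = 83820.06.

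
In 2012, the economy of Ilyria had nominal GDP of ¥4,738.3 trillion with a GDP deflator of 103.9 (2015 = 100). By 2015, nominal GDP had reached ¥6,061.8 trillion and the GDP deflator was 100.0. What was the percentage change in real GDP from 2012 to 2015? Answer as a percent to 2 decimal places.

32.92%

Deflate each year: 2012 → 4738.3/1.039 = 4560.44; 2015 → 6061.8/1.000 = 6061.80.
So real GDP changed by 6061.80/4560.44 − 1 = 0.3292, i.e. 32.92%.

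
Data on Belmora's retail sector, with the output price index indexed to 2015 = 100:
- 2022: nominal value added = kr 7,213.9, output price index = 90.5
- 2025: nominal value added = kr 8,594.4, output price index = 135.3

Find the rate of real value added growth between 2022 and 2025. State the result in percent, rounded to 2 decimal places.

Deflate each year: 2022 → 7213.9/0.905 = 7971.16; 2025 → 8594.4/1.353 = 6352.11.
So real value added changed by 6352.11/7971.16 − 1 = -0.2031, i.e. -20.31%.

-20.31%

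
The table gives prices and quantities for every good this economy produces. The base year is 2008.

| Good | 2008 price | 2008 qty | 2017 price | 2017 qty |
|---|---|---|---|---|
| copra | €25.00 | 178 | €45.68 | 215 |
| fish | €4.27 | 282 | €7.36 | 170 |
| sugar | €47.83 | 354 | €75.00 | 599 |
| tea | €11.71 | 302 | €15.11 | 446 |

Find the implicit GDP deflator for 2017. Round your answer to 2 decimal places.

Nominal GDP 2017 = 45.68·215 + 7.36·170 + 75.00·599 + 15.11·446 = 62736.46.
Real GDP 2017 (at 2008 prices) = 25.00·215 + 4.27·170 + 47.83·599 + 11.71·446 = 39973.73.
Deflator = Nominal/Real × 100 = 62736.46/39973.73 × 100 = 156.944.

156.94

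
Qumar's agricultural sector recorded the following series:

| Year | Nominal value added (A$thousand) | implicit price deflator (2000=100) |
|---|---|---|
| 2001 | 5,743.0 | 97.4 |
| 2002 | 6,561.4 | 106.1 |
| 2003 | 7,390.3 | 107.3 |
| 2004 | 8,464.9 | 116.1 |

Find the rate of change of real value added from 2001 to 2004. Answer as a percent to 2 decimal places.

23.65%

Real value added 2001 = 5743.0/0.974 = 5896.30.
Real value added 2004 = 8464.9/1.161 = 7291.04.
Change = 7291.04/5896.30 − 1 = 0.2365.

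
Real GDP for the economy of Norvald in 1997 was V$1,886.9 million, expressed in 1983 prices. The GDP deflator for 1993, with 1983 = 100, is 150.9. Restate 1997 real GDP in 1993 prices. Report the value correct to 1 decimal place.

V$2,847.3 million

Real GDP in 1993 prices = Real GDP in 1983 prices × (P_1993/P_1983) = 1886.9 × 1.509 = 2847.33.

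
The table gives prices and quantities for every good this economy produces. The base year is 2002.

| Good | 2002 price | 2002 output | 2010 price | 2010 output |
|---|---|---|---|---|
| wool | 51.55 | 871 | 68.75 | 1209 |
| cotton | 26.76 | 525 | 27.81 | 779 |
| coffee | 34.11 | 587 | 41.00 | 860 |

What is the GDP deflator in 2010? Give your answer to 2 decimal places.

124.48

Nominal GDP 2010 = 68.75·1209 + 27.81·779 + 41.00·860 = 140042.74.
Real GDP 2010 (at 2002 prices) = 51.55·1209 + 26.76·779 + 34.11·860 = 112504.59.
Deflator = Nominal/Real × 100 = 140042.74/112504.59 × 100 = 124.477.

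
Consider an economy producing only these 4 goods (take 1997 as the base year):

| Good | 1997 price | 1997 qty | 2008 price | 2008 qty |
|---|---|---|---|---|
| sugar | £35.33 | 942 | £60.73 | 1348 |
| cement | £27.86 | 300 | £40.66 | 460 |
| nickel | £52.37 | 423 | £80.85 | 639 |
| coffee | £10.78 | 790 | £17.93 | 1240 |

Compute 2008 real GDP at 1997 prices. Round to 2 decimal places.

Real GDP 2008 = Σ (p_1997 × q_2008) = 35.33·1348 + 27.86·460 + 52.37·639 + 10.78·1240 = 107272.07.

£107272.07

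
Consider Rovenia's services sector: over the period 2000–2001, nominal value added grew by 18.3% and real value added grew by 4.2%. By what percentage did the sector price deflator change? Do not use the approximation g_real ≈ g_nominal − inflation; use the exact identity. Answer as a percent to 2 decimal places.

(1 + g_nom) = (1 + g_real)(1 + π), so π = 1.1830 / 1.0420 − 1 = 0.13532.

13.53%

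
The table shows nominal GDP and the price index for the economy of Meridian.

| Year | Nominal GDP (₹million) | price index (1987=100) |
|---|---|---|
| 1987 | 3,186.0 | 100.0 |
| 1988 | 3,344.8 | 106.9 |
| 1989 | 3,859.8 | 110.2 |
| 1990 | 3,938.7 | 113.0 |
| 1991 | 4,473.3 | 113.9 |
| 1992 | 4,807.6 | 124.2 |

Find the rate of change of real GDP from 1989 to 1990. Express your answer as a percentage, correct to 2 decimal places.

-0.48%

Real GDP 1989 = 3859.8/1.102 = 3502.54.
Real GDP 1990 = 3938.7/1.130 = 3485.58.
Change = 3485.58/3502.54 − 1 = -0.0048.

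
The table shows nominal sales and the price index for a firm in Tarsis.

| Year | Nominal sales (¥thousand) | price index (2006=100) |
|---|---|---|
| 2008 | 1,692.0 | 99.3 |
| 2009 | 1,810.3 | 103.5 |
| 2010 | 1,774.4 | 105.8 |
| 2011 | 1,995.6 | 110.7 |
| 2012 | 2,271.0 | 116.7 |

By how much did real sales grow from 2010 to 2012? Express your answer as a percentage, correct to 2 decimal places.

Real sales 2010 = 1774.4/1.058 = 1677.13.
Real sales 2012 = 2271.0/1.167 = 1946.02.
Change = 1946.02/1677.13 − 1 = 0.1603.

16.03%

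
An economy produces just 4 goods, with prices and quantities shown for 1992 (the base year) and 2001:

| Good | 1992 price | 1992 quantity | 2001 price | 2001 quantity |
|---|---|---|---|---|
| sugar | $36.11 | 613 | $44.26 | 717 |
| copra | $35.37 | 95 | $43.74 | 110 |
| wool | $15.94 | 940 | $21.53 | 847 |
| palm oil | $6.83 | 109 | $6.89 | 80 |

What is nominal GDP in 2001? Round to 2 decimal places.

$55332.93

Nominal GDP 2001 = Σ (p_2001 × q_2001) = 44.26·717 + 43.74·110 + 21.53·847 + 6.89·80 = 55332.93.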